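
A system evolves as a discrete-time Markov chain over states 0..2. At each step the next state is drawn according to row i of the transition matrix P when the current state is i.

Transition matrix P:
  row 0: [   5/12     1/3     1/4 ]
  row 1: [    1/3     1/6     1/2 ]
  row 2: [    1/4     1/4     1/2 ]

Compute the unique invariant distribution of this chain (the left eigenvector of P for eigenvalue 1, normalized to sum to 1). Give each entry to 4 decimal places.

Balance equations π_j = Σ_i π_i·P[i][j]:
  π_0 = 5/12·π_0 + 1/3·π_1 + 1/4·π_2
  π_1 = 1/3·π_0 + 1/6·π_1 + 1/4·π_2
  normalize: π_0 + π_1 + π_2 = 1
Solving the linear system gives exactly π = [14/43, 11/43, 18/43].

π = [0.3256, 0.2558, 0.4186]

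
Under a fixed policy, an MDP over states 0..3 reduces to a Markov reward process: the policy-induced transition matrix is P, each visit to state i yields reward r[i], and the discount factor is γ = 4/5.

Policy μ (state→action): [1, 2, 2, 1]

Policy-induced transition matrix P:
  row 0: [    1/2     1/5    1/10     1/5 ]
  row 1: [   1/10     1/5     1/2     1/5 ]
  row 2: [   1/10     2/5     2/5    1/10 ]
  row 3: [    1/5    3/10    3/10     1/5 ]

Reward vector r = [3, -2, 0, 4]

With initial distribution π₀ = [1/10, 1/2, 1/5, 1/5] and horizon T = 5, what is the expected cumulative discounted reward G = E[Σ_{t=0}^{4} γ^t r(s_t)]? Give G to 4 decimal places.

G = 1.6211

t=0: π = [0.1000, 0.5000, 0.2000, 0.2000], E[r] = 0.1000, γ^t·E[r] = 0.100000, running G = 0.100000
t=1: π = [0.1600, 0.2600, 0.4000, 0.1800], E[r] = 0.6800, γ^t·E[r] = 0.544000, running G = 0.644000
t=2: π = [0.1820, 0.2980, 0.3600, 0.1600], E[r] = 0.5900, γ^t·E[r] = 0.377600, running G = 1.021600
t=3: π = [0.1888, 0.2880, 0.3592, 0.1640], E[r] = 0.6464, γ^t·E[r] = 0.330957, running G = 1.352557
t=4: π = [0.1919, 0.2882, 0.3558, 0.1641], E[r] = 0.6556, γ^t·E[r] = 0.268534, running G = 1.621091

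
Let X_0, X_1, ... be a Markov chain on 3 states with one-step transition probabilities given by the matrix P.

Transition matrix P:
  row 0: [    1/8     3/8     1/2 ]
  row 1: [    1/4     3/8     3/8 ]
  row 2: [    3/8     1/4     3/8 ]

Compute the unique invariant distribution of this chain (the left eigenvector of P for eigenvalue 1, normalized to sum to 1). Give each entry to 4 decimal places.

Balance equations π_j = Σ_i π_i·P[i][j]:
  π_0 = 1/8·π_0 + 1/4·π_1 + 3/8·π_2
  π_1 = 3/8·π_0 + 3/8·π_1 + 1/4·π_2
  normalize: π_0 + π_1 + π_2 = 1
Solving the linear system gives exactly π = [19/71, 23/71, 29/71].

π = [0.2676, 0.3239, 0.4085]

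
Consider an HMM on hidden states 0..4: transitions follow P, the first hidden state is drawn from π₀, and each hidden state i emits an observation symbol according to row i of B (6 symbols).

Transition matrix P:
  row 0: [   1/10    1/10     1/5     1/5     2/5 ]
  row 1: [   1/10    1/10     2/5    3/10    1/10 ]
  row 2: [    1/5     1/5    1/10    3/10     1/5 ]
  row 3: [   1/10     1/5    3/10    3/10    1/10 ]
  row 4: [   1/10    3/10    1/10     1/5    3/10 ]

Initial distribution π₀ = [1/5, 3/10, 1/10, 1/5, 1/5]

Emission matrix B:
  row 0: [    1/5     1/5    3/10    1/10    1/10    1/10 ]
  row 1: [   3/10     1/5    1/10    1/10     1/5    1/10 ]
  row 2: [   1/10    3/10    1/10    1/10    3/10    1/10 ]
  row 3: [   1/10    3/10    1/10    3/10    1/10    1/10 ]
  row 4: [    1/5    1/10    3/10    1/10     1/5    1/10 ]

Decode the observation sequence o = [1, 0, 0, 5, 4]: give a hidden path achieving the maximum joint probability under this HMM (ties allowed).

t=0: δ = [4.000e-02, 6.000e-02, 3.000e-02, 6.000e-02, 2.000e-02]  (obs o_0=1)
t=1: δ = [1.200e-03, 3.600e-03, 2.400e-03, 1.800e-03, 3.200e-03]  ψ = [1, 3, 1, 1, 0]  (obs o_1=0)
t=2: δ = [9.600e-05, 2.880e-04, 1.440e-04, 1.080e-04, 1.920e-04]  ψ = [2, 4, 1, 1, 4]  (obs o_2=0)
t=3: δ = [2.880e-06, 5.760e-06, 1.152e-05, 8.640e-06, 5.760e-06]  ψ = [1, 4, 1, 1, 4]  (obs o_3=5)
t=4: δ = [2.304e-07, 4.608e-07, 7.776e-07, 3.456e-07, 4.608e-07]  ψ = [2, 2, 3, 2, 2]  (obs o_4=4)
backtrack: best end state = 2; path = [0, 4, 1, 3, 2]

path = [0, 4, 1, 3, 2]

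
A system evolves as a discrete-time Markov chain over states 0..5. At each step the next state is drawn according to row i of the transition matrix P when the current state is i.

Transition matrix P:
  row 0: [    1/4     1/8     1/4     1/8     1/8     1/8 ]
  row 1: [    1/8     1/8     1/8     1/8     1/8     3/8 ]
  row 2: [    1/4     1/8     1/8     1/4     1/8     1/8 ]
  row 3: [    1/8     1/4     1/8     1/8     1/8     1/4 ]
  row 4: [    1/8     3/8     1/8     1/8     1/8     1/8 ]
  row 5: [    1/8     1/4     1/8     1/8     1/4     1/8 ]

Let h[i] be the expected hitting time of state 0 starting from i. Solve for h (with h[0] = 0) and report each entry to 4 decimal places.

First-step conditioning: h[0] = 0; for i ≠ 0, h[i] = 1 + Σ_k P[i][k]·h[k].
  h[1] = 1 + 1/8·h[1] + 1/8·h[2] + 1/8·h[3] + 1/8·h[4] + 3/8·h[5]
  h[2] = 1 + 1/8·h[1] + 1/8·h[2] + 1/4·h[3] + 1/8·h[4] + 1/8·h[5]
  h[3] = 1 + 1/4·h[1] + 1/8·h[2] + 1/8·h[3] + 1/8·h[4] + 1/4·h[5]
  h[4] = 1 + 3/8·h[1] + 1/8·h[2] + 1/8·h[3] + 1/8·h[4] + 1/8·h[5]
  h[5] = 1 + 1/4·h[1] + 1/8·h[2] + 1/8·h[3] + 1/4·h[4] + 1/8·h[5]
Solving the 5×5 linear system over states ≠ 0 gives exactly h = [0, 64/9, 56/9, 64/9, 64/9, 64/9] (h[0] = 0 is the target).

h = [0.0000, 7.1111, 6.2222, 7.1111, 7.1111, 7.1111]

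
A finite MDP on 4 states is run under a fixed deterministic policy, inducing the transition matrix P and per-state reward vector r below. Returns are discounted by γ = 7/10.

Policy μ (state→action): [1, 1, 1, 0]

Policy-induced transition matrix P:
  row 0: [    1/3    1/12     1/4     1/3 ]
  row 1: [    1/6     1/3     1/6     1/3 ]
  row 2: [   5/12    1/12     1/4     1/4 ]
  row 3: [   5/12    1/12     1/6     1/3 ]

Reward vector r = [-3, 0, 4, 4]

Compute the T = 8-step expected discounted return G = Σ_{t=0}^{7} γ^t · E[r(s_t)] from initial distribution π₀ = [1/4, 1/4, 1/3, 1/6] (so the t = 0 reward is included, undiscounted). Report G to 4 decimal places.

t=0: π = [0.2500, 0.2500, 0.3333, 0.1667], E[r] = 1.2500, γ^t·E[r] = 1.250000, running G = 1.250000
t=1: π = [0.3333, 0.1458, 0.2153, 0.3056], E[r] = 1.0833, γ^t·E[r] = 0.758333, running G = 2.008333
t=2: π = [0.3524, 0.1198, 0.2124, 0.3154], E[r] = 1.0538, γ^t·E[r] = 0.516372, running G = 2.524705
t=3: π = [0.3573, 0.1133, 0.2137, 0.3156], E[r] = 1.0454, γ^t·E[r] = 0.358582, running G = 2.883287
t=4: π = [0.3586, 0.1117, 0.2143, 0.3155], E[r] = 1.0434, γ^t·E[r] = 0.250524, running G = 3.133811
t=5: π = [0.3589, 0.1112, 0.2144, 0.3155], E[r] = 1.0429, γ^t·E[r] = 0.175281, running G = 3.309092
t=6: π = [0.3589, 0.1111, 0.2144, 0.3155], E[r] = 1.0428, γ^t·E[r] = 0.122682, running G = 3.431773
t=7: π = [0.3590, 0.1111, 0.2144, 0.3155], E[r] = 1.0427, γ^t·E[r] = 0.085875, running G = 3.517648

G = 3.5176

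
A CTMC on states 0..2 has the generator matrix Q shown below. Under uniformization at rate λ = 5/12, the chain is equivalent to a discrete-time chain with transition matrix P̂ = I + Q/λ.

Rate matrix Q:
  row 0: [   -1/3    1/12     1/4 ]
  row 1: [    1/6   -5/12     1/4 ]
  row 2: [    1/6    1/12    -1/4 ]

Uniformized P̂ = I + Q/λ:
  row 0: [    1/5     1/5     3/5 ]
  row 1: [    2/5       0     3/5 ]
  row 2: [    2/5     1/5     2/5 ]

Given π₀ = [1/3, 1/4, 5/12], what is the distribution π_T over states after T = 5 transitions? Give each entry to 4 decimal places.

π = [0.3333, 0.1666, 0.5000]

t=0: π = [0.3333, 0.2500, 0.4167]
t=1: π = [0.3333, 0.1500, 0.5167]
t=2: π = [0.3333, 0.1700, 0.4967]
t=3: π = [0.3333, 0.1660, 0.5007]
t=4: π = [0.3333, 0.1668, 0.4999]
t=5: π = [0.3333, 0.1666, 0.5000]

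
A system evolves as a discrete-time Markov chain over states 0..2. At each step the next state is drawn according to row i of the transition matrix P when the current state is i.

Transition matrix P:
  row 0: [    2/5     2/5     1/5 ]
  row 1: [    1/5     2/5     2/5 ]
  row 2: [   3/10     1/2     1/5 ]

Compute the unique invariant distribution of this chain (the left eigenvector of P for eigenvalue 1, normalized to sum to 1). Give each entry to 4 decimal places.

Balance equations π_j = Σ_i π_i·P[i][j]:
  π_0 = 2/5·π_0 + 1/5·π_1 + 3/10·π_2
  π_1 = 2/5·π_0 + 2/5·π_1 + 1/2·π_2
  normalize: π_0 + π_1 + π_2 = 1
Solving the linear system gives exactly π = [2/7, 3/7, 2/7].

π = [0.2857, 0.4286, 0.2857]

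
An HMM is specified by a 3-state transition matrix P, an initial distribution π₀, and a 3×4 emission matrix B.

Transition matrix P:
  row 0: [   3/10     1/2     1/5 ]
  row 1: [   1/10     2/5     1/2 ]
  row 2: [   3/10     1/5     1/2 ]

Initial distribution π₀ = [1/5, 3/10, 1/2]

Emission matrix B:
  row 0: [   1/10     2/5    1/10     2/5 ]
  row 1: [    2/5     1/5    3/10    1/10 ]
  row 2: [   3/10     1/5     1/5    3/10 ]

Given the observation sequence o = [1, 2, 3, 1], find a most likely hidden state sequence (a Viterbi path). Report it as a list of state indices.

t=0: δ = [8.000e-02, 6.000e-02, 1.000e-01]  (obs o_0=1)
t=1: δ = [3.000e-03, 1.200e-02, 1.000e-02]  ψ = [2, 0, 2]  (obs o_1=2)
t=2: δ = [1.200e-03, 4.800e-04, 1.800e-03]  ψ = [2, 1, 1]  (obs o_2=3)
t=3: δ = [2.160e-04, 1.200e-04, 1.800e-04]  ψ = [2, 0, 2]  (obs o_3=1)
backtrack: best end state = 0; path = [0, 1, 2, 0]

path = [0, 1, 2, 0]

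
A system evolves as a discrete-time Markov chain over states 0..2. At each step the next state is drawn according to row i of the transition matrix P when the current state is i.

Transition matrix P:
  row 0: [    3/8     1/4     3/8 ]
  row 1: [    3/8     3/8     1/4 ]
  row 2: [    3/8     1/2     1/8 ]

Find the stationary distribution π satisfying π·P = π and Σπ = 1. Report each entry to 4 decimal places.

π = [0.3750, 0.3611, 0.2639]

Balance equations π_j = Σ_i π_i·P[i][j]:
  π_0 = 3/8·π_0 + 3/8·π_1 + 3/8·π_2
  π_1 = 1/4·π_0 + 3/8·π_1 + 1/2·π_2
  normalize: π_0 + π_1 + π_2 = 1
Solving the linear system gives exactly π = [3/8, 13/36, 19/72].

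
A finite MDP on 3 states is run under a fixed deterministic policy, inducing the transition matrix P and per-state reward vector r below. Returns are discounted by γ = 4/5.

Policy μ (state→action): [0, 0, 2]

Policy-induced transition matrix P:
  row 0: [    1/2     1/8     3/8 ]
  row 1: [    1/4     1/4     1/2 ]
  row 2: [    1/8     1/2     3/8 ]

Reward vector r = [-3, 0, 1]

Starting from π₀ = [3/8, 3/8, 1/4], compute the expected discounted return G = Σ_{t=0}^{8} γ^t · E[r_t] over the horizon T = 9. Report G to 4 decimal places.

t=0: π = [0.3750, 0.3750, 0.2500], E[r] = -0.8750, γ^t·E[r] = -0.875000, running G = -0.875000
t=1: π = [0.3125, 0.2656, 0.4219], E[r] = -0.5156, γ^t·E[r] = -0.412500, running G = -1.287500
t=2: π = [0.2754, 0.3164, 0.4082], E[r] = -0.4180, γ^t·E[r] = -0.267500, running G = -1.555000
t=3: π = [0.2678, 0.3176, 0.4146], E[r] = -0.3889, γ^t·E[r] = -0.199125, running G = -1.754125
t=4: π = [0.2651, 0.3202, 0.4147], E[r] = -0.3807, γ^t·E[r] = -0.155938, running G = -1.910063
t=5: π = [0.2644, 0.3205, 0.4150], E[r] = -0.3783, γ^t·E[r] = -0.123968, running G = -2.034030
t=6: π = [0.2642, 0.3207, 0.4151], E[r] = -0.3776, γ^t·E[r] = -0.098995, running G = -2.133025
t=7: π = [0.2642, 0.3207, 0.4151], E[r] = -0.3774, γ^t·E[r] = -0.079155, running G = -2.212179
t=8: π = [0.2642, 0.3207, 0.4151], E[r] = -0.3774, γ^t·E[r] = -0.063314, running G = -2.275493

G = -2.2755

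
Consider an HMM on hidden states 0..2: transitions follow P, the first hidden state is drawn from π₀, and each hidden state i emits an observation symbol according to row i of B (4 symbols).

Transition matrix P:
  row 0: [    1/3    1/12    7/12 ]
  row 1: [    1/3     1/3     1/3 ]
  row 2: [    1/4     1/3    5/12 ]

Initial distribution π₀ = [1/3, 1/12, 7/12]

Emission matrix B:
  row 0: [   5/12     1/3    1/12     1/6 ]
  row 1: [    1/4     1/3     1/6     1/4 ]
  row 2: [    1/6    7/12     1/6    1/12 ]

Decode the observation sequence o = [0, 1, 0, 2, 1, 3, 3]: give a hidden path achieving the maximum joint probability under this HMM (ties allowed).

path = [0, 2, 0, 2, 2, 1, 1]

t=0: δ = [1.389e-01, 2.083e-02, 9.722e-02]  (obs o_0=0)
t=1: δ = [1.543e-02, 1.080e-02, 4.726e-02]  ψ = [0, 2, 0]  (obs o_1=1)
t=2: δ = [4.923e-03, 3.938e-03, 3.282e-03]  ψ = [2, 2, 2]  (obs o_2=0)
t=3: δ = [1.368e-04, 2.188e-04, 4.786e-04]  ψ = [0, 1, 0]  (obs o_3=2)
t=4: δ = [3.989e-05, 5.318e-05, 1.163e-04]  ψ = [2, 2, 2]  (obs o_4=1)
t=5: δ = [4.847e-06, 9.694e-06, 4.039e-06]  ψ = [2, 2, 2]  (obs o_5=3)
t=6: δ = [5.386e-07, 8.079e-07, 2.693e-07]  ψ = [1, 1, 1]  (obs o_6=3)
backtrack: best end state = 1; path = [0, 2, 0, 2, 2, 1, 1]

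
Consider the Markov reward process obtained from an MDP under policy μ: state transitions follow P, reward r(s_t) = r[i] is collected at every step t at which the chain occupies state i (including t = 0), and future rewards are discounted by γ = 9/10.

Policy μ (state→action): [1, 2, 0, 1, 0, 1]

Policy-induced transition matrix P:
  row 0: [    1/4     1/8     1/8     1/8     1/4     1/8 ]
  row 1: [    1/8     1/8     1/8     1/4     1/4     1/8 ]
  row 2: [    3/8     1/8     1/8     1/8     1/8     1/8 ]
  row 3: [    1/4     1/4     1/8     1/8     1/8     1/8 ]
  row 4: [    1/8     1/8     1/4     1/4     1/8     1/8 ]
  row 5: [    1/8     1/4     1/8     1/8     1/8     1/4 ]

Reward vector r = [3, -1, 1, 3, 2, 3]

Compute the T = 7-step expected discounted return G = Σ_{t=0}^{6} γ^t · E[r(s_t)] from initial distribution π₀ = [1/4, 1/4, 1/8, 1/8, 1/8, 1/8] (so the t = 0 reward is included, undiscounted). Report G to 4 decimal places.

G = 9.5761

t=0: π = [0.2500, 0.2500, 0.1250, 0.1250, 0.1250, 0.1250], E[r] = 1.6250, γ^t·E[r] = 1.625000, running G = 1.625000
t=1: π = [0.2031, 0.1563, 0.1406, 0.1719, 0.1875, 0.1406], E[r] = 1.9063, γ^t·E[r] = 1.715625, running G = 3.340625
t=2: π = [0.2070, 0.1641, 0.1484, 0.1680, 0.1699, 0.1426], E[r] = 1.8770, γ^t·E[r] = 1.520332, running G = 4.860957
t=3: π = [0.2090, 0.1638, 0.1462, 0.1667, 0.1714, 0.1428], E[r] = 1.8809, γ^t·E[r] = 1.371146, running G = 6.232104
t=4: π = [0.2085, 0.1637, 0.1464, 0.1669, 0.1716, 0.1429], E[r] = 1.8808, γ^t·E[r] = 1.233972, running G = 7.466075
t=5: π = [0.2085, 0.1637, 0.1465, 0.1669, 0.1715, 0.1429], E[r] = 1.8807, γ^t·E[r] = 1.110532, running G = 8.576607
t=6: π = [0.2085, 0.1637, 0.1464, 0.1669, 0.1715, 0.1429], E[r] = 1.8807, γ^t·E[r] = 0.999482, running G = 9.576089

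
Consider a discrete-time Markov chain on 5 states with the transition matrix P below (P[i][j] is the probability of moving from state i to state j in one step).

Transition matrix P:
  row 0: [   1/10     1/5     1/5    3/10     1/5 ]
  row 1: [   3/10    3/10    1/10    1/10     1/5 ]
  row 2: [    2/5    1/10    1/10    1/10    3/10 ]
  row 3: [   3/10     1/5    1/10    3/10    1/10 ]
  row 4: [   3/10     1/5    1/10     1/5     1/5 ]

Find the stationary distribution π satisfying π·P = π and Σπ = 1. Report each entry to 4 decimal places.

Balance equations π_j = Σ_i π_i·P[i][j]:
  π_0 = 1/10·π_0 + 3/10·π_1 + 2/5·π_2 + 3/10·π_3 + 3/10·π_4
  π_1 = 1/5·π_0 + 3/10·π_1 + 1/10·π_2 + 1/5·π_3 + 1/5·π_4
  π_2 = 1/5·π_0 + 1/10·π_1 + 1/10·π_2 + 1/10·π_3 + 1/10·π_4
  π_3 = 3/10·π_0 + 1/10·π_1 + 1/10·π_2 + 3/10·π_3 + 1/5·π_4
  normalize: π_0 + π_1 + π_2 + π_3 + π_4 = 1
Solving the linear system gives exactly π = [31/119, 223/1071, 15/119, 2063/9639, 1843/9639].

π = [0.2605, 0.2082, 0.1261, 0.2140, 0.1912]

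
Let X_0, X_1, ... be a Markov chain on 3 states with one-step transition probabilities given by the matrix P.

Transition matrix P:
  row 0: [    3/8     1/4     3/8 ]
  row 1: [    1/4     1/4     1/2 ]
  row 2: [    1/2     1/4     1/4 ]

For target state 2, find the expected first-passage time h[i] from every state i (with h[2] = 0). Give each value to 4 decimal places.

First-step conditioning: h[2] = 0; for i ≠ 2, h[i] = 1 + Σ_k P[i][k]·h[k].
  h[0] = 1 + 3/8·h[0] + 1/4·h[1]
  h[1] = 1 + 1/4·h[0] + 1/4·h[1]
Solving the 2×2 linear system over states ≠ 2 gives exactly h = [32/13, 28/13, 0] (h[2] = 0 is the target).

h = [2.4615, 2.1538, 0.0000]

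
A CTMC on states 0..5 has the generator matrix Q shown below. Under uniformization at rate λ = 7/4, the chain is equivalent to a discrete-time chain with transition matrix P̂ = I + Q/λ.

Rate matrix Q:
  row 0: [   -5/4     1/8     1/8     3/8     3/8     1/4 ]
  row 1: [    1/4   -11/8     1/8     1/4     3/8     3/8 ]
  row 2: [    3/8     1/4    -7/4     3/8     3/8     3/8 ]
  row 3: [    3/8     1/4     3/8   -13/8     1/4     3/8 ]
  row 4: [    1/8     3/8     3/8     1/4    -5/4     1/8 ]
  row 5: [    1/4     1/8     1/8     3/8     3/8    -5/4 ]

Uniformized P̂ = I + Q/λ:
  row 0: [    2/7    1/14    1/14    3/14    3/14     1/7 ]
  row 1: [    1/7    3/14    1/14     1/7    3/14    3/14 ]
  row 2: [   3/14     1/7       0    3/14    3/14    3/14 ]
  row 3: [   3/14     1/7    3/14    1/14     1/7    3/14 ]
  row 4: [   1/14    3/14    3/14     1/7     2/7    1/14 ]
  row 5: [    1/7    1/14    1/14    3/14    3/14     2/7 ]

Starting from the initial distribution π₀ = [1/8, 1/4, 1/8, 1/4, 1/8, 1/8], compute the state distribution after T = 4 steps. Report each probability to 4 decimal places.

π = [0.1721, 0.1432, 0.1176, 0.1650, 0.2181, 0.1840]

t=0: π = [0.1250, 0.2500, 0.1250, 0.2500, 0.1250, 0.1250]
t=1: π = [0.1786, 0.1518, 0.1161, 0.1518, 0.2054, 0.1964]
t=2: π = [0.1728, 0.1416, 0.1142, 0.1671, 0.2181, 0.1862]
t=3: π = [0.1721, 0.1429, 0.1183, 0.1647, 0.2179, 0.1841]
t=4: π = [0.1721, 0.1432, 0.1176, 0.1650, 0.2181, 0.1840]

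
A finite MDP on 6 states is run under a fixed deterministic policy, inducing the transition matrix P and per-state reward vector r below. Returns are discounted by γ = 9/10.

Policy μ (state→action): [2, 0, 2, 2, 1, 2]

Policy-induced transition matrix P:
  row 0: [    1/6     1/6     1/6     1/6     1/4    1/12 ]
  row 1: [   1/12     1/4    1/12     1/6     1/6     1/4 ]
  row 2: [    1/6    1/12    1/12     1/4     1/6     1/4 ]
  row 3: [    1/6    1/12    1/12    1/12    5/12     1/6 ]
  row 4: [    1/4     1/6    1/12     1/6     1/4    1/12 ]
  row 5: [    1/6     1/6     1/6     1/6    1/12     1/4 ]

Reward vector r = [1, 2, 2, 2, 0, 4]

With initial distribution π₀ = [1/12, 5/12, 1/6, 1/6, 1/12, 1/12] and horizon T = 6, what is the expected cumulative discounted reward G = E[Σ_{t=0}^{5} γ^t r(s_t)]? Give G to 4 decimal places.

G = 8.3851

t=0: π = [0.0833, 0.4167, 0.1667, 0.1667, 0.0833, 0.0833], E[r] = 1.9167, γ^t·E[r] = 1.916667, running G = 1.916667
t=1: π = [0.1389, 0.1736, 0.0972, 0.1667, 0.2153, 0.2083], E[r] = 1.8472, γ^t·E[r] = 1.662500, running G = 3.579167
t=2: π = [0.1701, 0.1591, 0.1123, 0.1609, 0.2205, 0.1771], E[r] = 1.7431, γ^t·E[r] = 1.411875, running G = 4.991042
t=3: π = [0.1718, 0.1572, 0.1123, 0.1626, 0.2247, 0.1715], E[r] = 1.7218, γ^t·E[r] = 1.255219, running G = 6.246260
t=4: π = [0.1723, 0.1569, 0.1119, 0.1625, 0.2261, 0.1704], E[r] = 1.7163, γ^t·E[r] = 1.126074, running G = 7.372334
t=5: π = [0.1724, 0.1569, 0.1119, 0.1625, 0.2263, 0.1701], E[r] = 1.7151, γ^t·E[r] = 1.012769, running G = 8.385103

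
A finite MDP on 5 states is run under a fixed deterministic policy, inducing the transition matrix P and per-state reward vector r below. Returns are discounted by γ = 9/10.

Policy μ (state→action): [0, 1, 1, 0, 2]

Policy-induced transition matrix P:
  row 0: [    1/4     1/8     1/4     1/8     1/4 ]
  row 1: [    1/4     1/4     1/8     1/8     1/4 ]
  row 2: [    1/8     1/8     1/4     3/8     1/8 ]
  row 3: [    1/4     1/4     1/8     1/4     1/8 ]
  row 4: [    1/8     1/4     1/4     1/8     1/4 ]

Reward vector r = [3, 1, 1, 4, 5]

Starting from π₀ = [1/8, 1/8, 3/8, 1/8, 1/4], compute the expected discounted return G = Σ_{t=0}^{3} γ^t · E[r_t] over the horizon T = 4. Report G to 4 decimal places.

t=0: π = [0.1250, 0.1250, 0.3750, 0.1250, 0.2500], E[r] = 2.6250, γ^t·E[r] = 2.625000, running G = 2.625000
t=1: π = [0.1719, 0.1875, 0.2188, 0.2344, 0.1875], E[r] = 2.7969, γ^t·E[r] = 2.517188, running G = 5.142188
t=2: π = [0.1992, 0.2012, 0.1973, 0.2090, 0.1934], E[r] = 2.7988, γ^t·E[r] = 2.267051, running G = 7.409238
t=3: π = [0.2012, 0.2004, 0.1987, 0.2004, 0.1992], E[r] = 2.8005, γ^t·E[r] = 2.041592, running G = 9.450830

G = 9.4508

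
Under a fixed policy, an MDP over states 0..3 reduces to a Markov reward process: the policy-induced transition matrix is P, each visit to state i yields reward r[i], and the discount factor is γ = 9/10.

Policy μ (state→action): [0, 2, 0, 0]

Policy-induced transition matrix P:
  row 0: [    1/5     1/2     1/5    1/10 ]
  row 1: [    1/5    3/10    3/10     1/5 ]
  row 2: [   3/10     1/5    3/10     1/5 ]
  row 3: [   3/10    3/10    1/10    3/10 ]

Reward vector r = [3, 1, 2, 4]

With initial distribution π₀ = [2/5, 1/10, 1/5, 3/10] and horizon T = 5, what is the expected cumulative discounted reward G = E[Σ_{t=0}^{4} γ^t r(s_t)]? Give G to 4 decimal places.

G = 10.0024

t=0: π = [0.4000, 0.1000, 0.2000, 0.3000], E[r] = 2.9000, γ^t·E[r] = 2.900000, running G = 2.900000
t=1: π = [0.2500, 0.3600, 0.2000, 0.1900], E[r] = 2.2700, γ^t·E[r] = 2.043000, running G = 4.943000
t=2: π = [0.2390, 0.3300, 0.2370, 0.1940], E[r] = 2.2970, γ^t·E[r] = 1.860570, running G = 6.803570
t=3: π = [0.2431, 0.3241, 0.2373, 0.1955], E[r] = 2.3100, γ^t·E[r] = 1.683990, running G = 8.487560
t=4: π = [0.2433, 0.3249, 0.2366, 0.1952], E[r] = 2.3089, γ^t·E[r] = 1.514850, running G = 10.002410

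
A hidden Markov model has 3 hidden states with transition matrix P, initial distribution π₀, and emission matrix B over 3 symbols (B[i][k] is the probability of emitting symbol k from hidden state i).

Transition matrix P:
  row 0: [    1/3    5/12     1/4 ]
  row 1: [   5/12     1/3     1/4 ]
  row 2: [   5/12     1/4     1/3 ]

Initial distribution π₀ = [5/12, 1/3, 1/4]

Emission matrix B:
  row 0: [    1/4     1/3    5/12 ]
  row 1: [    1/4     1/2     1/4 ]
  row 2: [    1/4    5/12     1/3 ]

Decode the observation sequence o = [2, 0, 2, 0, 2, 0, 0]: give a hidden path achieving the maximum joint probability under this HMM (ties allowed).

path = [0, 1, 0, 1, 0, 1, 0]

t=0: δ = [1.736e-01, 8.333e-02, 8.333e-02]  (obs o_0=2)
t=1: δ = [1.447e-02, 1.808e-02, 1.085e-02]  ψ = [0, 0, 0]  (obs o_1=0)
t=2: δ = [3.140e-03, 1.507e-03, 1.507e-03]  ψ = [1, 0, 1]  (obs o_2=2)
t=3: δ = [2.616e-04, 3.270e-04, 1.962e-04]  ψ = [0, 0, 0]  (obs o_3=0)
t=4: δ = [5.678e-05, 2.725e-05, 2.725e-05]  ψ = [1, 0, 1]  (obs o_4=2)
t=5: δ = [4.732e-06, 5.915e-06, 3.549e-06]  ψ = [0, 0, 0]  (obs o_5=0)
t=6: δ = [6.161e-07, 4.929e-07, 3.697e-07]  ψ = [1, 0, 1]  (obs o_6=0)
backtrack: best end state = 0; path = [0, 1, 0, 1, 0, 1, 0]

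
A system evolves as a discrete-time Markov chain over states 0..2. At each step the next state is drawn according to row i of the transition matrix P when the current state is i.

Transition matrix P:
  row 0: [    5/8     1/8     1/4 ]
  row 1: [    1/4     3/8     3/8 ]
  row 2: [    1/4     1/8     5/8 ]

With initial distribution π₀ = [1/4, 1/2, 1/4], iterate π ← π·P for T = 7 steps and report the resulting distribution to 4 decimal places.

π = [0.3998, 0.1667, 0.4335]

t=0: π = [0.2500, 0.5000, 0.2500]
t=1: π = [0.3438, 0.2500, 0.4063]
t=2: π = [0.3789, 0.1875, 0.4336]
t=3: π = [0.3921, 0.1719, 0.4360]
t=4: π = [0.3970, 0.1680, 0.4350]
t=5: π = [0.3989, 0.1670, 0.4341]
t=6: π = [0.3996, 0.1667, 0.4337]
t=7: π = [0.3998, 0.1667, 0.4335]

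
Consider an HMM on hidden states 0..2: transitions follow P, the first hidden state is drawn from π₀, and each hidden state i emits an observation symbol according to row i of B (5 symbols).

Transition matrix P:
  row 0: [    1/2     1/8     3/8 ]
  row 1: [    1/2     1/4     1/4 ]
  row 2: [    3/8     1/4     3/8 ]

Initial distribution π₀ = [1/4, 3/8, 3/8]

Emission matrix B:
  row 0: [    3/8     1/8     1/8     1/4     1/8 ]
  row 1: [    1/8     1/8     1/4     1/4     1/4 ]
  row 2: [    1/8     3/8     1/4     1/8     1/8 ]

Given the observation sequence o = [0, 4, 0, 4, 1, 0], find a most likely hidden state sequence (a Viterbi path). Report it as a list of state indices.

path = [0, 0, 0, 0, 2, 0]

t=0: δ = [9.375e-02, 4.688e-02, 4.688e-02]  (obs o_0=0)
t=1: δ = [5.859e-03, 2.930e-03, 4.395e-03]  ψ = [0, 0, 0]  (obs o_1=4)
t=2: δ = [1.099e-03, 1.373e-04, 2.747e-04]  ψ = [0, 2, 0]  (obs o_2=0)
t=3: δ = [6.866e-05, 3.433e-05, 5.150e-05]  ψ = [0, 0, 0]  (obs o_3=4)
t=4: δ = [4.292e-06, 1.609e-06, 9.656e-06]  ψ = [0, 2, 0]  (obs o_4=1)
t=5: δ = [1.358e-06, 3.017e-07, 4.526e-07]  ψ = [2, 2, 2]  (obs o_5=0)
backtrack: best end state = 0; path = [0, 0, 0, 0, 2, 0]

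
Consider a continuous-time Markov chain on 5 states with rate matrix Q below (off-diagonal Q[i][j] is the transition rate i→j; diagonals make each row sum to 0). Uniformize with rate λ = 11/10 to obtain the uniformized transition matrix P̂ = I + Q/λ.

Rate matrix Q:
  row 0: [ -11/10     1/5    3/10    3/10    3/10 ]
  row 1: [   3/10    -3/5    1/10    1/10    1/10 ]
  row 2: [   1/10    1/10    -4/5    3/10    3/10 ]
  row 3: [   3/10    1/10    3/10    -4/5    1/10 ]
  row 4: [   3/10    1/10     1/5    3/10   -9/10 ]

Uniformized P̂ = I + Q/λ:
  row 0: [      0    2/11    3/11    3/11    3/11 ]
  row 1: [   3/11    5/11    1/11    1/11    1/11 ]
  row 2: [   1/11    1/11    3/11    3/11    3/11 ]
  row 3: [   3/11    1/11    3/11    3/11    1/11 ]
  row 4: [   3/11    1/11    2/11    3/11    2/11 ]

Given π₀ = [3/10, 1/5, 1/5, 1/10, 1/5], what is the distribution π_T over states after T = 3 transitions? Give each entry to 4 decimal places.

π = [0.1807, 0.1717, 0.2249, 0.2410, 0.1817]

t=0: π = [0.3000, 0.2000, 0.2000, 0.1000, 0.2000]
t=1: π = [0.1545, 0.1909, 0.2182, 0.2364, 0.2000]
t=2: π = [0.1909, 0.1744, 0.2198, 0.2380, 0.1769]
t=3: π = [0.1807, 0.1717, 0.2249, 0.2410, 0.1817]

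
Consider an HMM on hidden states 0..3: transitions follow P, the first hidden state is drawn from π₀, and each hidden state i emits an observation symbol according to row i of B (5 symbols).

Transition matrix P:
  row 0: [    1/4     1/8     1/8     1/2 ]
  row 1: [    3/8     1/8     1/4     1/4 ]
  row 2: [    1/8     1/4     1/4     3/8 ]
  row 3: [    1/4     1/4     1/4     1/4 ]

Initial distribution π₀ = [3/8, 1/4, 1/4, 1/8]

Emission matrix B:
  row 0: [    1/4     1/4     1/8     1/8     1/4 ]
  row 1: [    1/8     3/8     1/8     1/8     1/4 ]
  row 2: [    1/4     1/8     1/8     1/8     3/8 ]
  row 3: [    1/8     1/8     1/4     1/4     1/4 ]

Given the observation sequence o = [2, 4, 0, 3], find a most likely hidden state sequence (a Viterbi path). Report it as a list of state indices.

path = [0, 3, 0, 3]

t=0: δ = [4.688e-02, 3.125e-02, 3.125e-02, 3.125e-02]  (obs o_0=2)
t=1: δ = [2.930e-03, 1.953e-03, 2.930e-03, 5.859e-03]  ψ = [0, 2, 1, 0]  (obs o_1=4)
t=2: δ = [3.662e-04, 1.831e-04, 3.662e-04, 1.831e-04]  ψ = [3, 3, 3, 0]  (obs o_2=0)
t=3: δ = [1.144e-05, 1.144e-05, 1.144e-05, 4.578e-05]  ψ = [0, 2, 2, 0]  (obs o_3=3)
backtrack: best end state = 3; path = [0, 3, 0, 3]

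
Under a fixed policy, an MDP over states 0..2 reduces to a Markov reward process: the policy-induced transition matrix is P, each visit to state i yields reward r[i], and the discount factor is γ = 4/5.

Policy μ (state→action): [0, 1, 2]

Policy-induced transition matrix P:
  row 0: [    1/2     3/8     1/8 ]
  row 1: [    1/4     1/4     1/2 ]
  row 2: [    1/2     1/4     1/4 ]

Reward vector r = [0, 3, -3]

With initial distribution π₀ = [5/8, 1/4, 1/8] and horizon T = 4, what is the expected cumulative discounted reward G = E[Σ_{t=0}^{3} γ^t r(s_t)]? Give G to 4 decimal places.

t=0: π = [0.6250, 0.2500, 0.1250], E[r] = 0.3750, γ^t·E[r] = 0.375000, running G = 0.375000
t=1: π = [0.4375, 0.3281, 0.2344], E[r] = 0.2813, γ^t·E[r] = 0.225000, running G = 0.600000
t=2: π = [0.4180, 0.3047, 0.2773], E[r] = 0.0820, γ^t·E[r] = 0.052500, running G = 0.652500
t=3: π = [0.4238, 0.3022, 0.2739], E[r] = 0.0850, γ^t·E[r] = 0.043500, running G = 0.696000

G = 0.6960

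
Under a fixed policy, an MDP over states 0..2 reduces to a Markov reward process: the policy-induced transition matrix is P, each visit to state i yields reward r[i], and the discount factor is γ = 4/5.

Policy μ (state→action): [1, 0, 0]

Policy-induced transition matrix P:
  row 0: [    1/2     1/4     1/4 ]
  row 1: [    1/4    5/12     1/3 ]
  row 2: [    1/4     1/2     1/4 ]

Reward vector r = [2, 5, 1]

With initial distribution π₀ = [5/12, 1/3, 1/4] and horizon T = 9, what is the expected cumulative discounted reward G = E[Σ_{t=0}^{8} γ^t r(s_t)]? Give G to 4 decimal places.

t=0: π = [0.4167, 0.3333, 0.2500], E[r] = 2.7500, γ^t·E[r] = 2.750000, running G = 2.750000
t=1: π = [0.3542, 0.3681, 0.2778], E[r] = 2.8264, γ^t·E[r] = 2.261111, running G = 5.011111
t=2: π = [0.3385, 0.3808, 0.2807], E[r] = 2.8617, γ^t·E[r] = 1.831481, running G = 6.842593
t=3: π = [0.3346, 0.3836, 0.2817], E[r] = 2.8692, γ^t·E[r] = 1.469012, running G = 8.311605
t=4: π = [0.3337, 0.3844, 0.2820], E[r] = 2.8711, γ^t·E[r] = 1.176021, running G = 9.487626
t=5: π = [0.3334, 0.3846, 0.2820], E[r] = 2.8716, γ^t·E[r] = 0.940976, running G = 10.428603
t=6: π = [0.3334, 0.3846, 0.2820], E[r] = 2.8718, γ^t·E[r] = 0.752813, running G = 11.181416
t=7: π = [0.3333, 0.3846, 0.2821], E[r] = 2.8718, γ^t·E[r] = 0.602257, running G = 11.783673
t=8: π = [0.3333, 0.3846, 0.2821], E[r] = 2.8718, γ^t·E[r] = 0.481807, running G = 12.265480

G = 12.2655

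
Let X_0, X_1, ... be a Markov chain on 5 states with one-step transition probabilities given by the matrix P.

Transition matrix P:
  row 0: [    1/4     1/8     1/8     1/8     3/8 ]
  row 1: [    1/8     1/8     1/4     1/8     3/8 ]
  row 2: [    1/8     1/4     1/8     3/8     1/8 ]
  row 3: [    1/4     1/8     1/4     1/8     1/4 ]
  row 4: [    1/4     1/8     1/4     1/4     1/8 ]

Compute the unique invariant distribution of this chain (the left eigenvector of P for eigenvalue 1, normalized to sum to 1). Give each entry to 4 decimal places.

Balance equations π_j = Σ_i π_i·P[i][j]:
  π_0 = 1/4·π_0 + 1/8·π_1 + 1/8·π_2 + 1/4·π_3 + 1/4·π_4
  π_1 = 1/8·π_0 + 1/8·π_1 + 1/4·π_2 + 1/8·π_3 + 1/8·π_4
  π_2 = 1/8·π_0 + 1/4·π_1 + 1/8·π_2 + 1/4·π_3 + 1/4·π_4
  π_3 = 1/8·π_0 + 1/8·π_1 + 3/8·π_2 + 1/8·π_3 + 1/4·π_4
  normalize: π_0 + π_1 + π_2 + π_3 + π_4 = 1
Solving the linear system gives exactly π = [13/63, 85/567, 113/567, 1045/5103, 1223/5103].

π = [0.2063, 0.1499, 0.1993, 0.2048, 0.2397]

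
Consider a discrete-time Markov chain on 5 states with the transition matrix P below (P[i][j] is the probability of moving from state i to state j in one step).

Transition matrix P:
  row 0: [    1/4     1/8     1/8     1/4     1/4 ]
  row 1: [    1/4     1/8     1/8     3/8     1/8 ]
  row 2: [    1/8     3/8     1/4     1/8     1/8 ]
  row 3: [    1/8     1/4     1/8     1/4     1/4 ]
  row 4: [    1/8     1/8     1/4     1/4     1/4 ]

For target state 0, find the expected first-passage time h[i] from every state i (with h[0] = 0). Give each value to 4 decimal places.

First-step conditioning: h[0] = 0; for i ≠ 0, h[i] = 1 + Σ_k P[i][k]·h[k].
  h[1] = 1 + 1/8·h[1] + 1/8·h[2] + 3/8·h[3] + 1/8·h[4]
  h[2] = 1 + 3/8·h[1] + 1/4·h[2] + 1/8·h[3] + 1/8·h[4]
  h[3] = 1 + 1/4·h[1] + 1/8·h[2] + 1/4·h[3] + 1/4·h[4]
  h[4] = 1 + 1/8·h[1] + 1/4·h[2] + 1/4·h[3] + 1/4·h[4]
Solving the 4×4 linear system over states ≠ 0 gives exactly h = [0, 600/103, 664/103, 676/103, 684/103] (h[0] = 0 is the target).

h = [0.0000, 5.8252, 6.4466, 6.5631, 6.6408]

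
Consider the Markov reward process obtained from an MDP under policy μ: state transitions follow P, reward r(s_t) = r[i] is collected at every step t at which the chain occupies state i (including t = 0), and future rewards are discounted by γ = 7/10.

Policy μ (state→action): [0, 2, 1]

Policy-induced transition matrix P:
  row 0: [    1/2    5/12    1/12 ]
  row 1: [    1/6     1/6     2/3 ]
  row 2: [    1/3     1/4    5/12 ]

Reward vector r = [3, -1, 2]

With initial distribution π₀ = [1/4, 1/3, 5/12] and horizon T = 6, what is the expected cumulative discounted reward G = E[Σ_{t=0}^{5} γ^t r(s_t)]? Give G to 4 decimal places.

t=0: π = [0.2500, 0.3333, 0.4167], E[r] = 1.2500, γ^t·E[r] = 1.250000, running G = 1.250000
t=1: π = [0.3194, 0.2639, 0.4167], E[r] = 1.5278, γ^t·E[r] = 1.069444, running G = 2.319444
t=2: π = [0.3426, 0.2813, 0.3762], E[r] = 1.4988, γ^t·E[r] = 0.734433, running G = 3.053877
t=3: π = [0.3436, 0.2837, 0.3728], E[r] = 1.4926, γ^t·E[r] = 0.511953, running G = 3.565830
t=4: π = [0.3433, 0.2836, 0.3731], E[r] = 1.4925, γ^t·E[r] = 0.358338, running G = 3.924168
t=5: π = [0.3433, 0.2836, 0.3731], E[r] = 1.4925, γ^t·E[r] = 0.250849, running G = 4.175017

G = 4.1750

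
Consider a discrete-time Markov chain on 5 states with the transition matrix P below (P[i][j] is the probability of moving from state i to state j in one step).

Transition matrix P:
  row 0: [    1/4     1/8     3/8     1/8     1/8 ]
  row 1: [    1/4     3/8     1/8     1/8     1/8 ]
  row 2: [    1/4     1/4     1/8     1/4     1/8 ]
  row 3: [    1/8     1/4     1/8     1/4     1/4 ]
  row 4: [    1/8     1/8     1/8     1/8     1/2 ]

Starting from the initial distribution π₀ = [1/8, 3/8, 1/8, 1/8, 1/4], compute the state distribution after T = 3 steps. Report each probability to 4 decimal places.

t=0: π = [0.1250, 0.3750, 0.1250, 0.1250, 0.2500]
t=1: π = [0.2031, 0.2500, 0.1563, 0.1563, 0.2344]
t=2: π = [0.2012, 0.2266, 0.1758, 0.1641, 0.2324]
t=3: π = [0.2004, 0.2241, 0.1753, 0.1675, 0.2327]

π = [0.2004, 0.2241, 0.1753, 0.1675, 0.2327]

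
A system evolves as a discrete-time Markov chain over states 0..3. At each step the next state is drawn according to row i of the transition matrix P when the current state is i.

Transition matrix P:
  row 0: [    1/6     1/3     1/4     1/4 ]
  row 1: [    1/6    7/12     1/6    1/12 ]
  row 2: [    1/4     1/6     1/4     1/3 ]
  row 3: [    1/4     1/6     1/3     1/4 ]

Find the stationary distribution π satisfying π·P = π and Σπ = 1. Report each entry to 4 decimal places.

Balance equations π_j = Σ_i π_i·P[i][j]:
  π_0 = 1/6·π_0 + 1/6·π_1 + 1/4·π_2 + 1/4·π_3
  π_1 = 1/3·π_0 + 7/12·π_1 + 1/6·π_2 + 1/6·π_3
  π_2 = 1/4·π_0 + 1/6·π_1 + 1/4·π_2 + 1/3·π_3
  normalize: π_0 + π_1 + π_2 + π_3 = 1
Solving the linear system gives exactly π = [19/93, 32/93, 289/1209, 257/1209].

π = [0.2043, 0.3441, 0.2390, 0.2126]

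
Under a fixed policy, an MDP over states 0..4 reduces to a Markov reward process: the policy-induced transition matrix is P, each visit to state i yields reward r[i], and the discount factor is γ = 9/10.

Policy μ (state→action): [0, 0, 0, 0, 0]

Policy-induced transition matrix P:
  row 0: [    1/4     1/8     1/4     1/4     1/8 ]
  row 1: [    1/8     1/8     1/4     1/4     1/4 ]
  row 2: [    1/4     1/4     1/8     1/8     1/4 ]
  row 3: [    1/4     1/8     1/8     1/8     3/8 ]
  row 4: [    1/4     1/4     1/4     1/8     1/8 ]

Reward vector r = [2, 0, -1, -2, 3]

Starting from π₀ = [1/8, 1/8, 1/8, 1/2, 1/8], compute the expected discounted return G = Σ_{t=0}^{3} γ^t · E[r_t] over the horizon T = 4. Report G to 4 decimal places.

G = 1.0680

t=0: π = [0.1250, 0.1250, 0.1250, 0.5000, 0.1250], E[r] = -0.5000, γ^t·E[r] = -0.500000, running G = -0.500000
t=1: π = [0.2344, 0.1563, 0.1719, 0.1563, 0.2813], E[r] = 0.8281, γ^t·E[r] = 0.745313, running G = 0.245313
t=2: π = [0.2305, 0.1816, 0.2090, 0.1738, 0.2051], E[r] = 0.5195, γ^t·E[r] = 0.420820, running G = 0.666133
t=3: π = [0.2273, 0.1768, 0.2021, 0.1765, 0.2173], E[r] = 0.5513, γ^t·E[r] = 0.401875, running G = 1.068008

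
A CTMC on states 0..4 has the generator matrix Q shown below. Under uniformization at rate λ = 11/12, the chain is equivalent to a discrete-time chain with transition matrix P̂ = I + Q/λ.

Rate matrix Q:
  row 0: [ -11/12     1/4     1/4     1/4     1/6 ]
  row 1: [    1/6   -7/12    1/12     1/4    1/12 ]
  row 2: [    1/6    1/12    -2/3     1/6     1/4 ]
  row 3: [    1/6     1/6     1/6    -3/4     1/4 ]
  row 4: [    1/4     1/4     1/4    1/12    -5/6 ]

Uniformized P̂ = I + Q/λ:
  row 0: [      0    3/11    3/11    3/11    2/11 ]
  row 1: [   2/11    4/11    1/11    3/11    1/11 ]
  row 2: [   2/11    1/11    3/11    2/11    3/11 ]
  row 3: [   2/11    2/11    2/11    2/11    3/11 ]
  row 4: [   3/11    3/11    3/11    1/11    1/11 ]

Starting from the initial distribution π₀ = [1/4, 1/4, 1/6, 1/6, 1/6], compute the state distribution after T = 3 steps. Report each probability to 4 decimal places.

t=0: π = [0.2500, 0.2500, 0.1667, 0.1667, 0.1667]
t=1: π = [0.1515, 0.2500, 0.2121, 0.2121, 0.1742]
t=2: π = [0.1701, 0.2376, 0.2080, 0.2025, 0.1818]
t=3: π = [0.1674, 0.2381, 0.2111, 0.2024, 0.1810]

π = [0.1674, 0.2381, 0.2111, 0.2024, 0.1810]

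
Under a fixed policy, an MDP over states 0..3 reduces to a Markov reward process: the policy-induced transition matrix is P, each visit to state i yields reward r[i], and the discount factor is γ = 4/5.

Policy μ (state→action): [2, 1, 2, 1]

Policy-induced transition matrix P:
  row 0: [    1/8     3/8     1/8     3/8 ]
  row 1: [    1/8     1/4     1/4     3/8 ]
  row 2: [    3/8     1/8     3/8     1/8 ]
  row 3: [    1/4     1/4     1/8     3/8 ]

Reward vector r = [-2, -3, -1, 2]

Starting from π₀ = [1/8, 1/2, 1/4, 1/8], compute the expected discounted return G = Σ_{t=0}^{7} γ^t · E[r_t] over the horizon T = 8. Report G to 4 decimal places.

t=0: π = [0.1250, 0.5000, 0.2500, 0.1250], E[r] = -1.7500, γ^t·E[r] = -1.750000, running G = -1.750000
t=1: π = [0.2031, 0.2344, 0.2500, 0.3125], E[r] = -0.7344, γ^t·E[r] = -0.587500, running G = -2.337500
t=2: π = [0.2266, 0.2441, 0.2168, 0.3125], E[r] = -0.7773, γ^t·E[r] = -0.497500, running G = -2.835000
t=3: π = [0.2183, 0.2512, 0.2097, 0.3208], E[r] = -0.7583, γ^t·E[r] = -0.388250, running G = -3.223250
t=4: π = [0.2175, 0.2511, 0.2088, 0.3226], E[r] = -0.7520, γ^t·E[r] = -0.308000, running G = -3.531250
t=5: π = [0.2175, 0.2511, 0.2086, 0.3228], E[r] = -0.7513, γ^t·E[r] = -0.246195, running G = -3.777445
t=6: π = [0.2175, 0.2511, 0.2085, 0.3229], E[r] = -0.7512, γ^t·E[r] = -0.196916, running G = -3.974361
t=7: π = [0.2175, 0.2511, 0.2085, 0.3229], E[r] = -0.7511, γ^t·E[r] = -0.157524, running G = -4.131885

G = -4.1319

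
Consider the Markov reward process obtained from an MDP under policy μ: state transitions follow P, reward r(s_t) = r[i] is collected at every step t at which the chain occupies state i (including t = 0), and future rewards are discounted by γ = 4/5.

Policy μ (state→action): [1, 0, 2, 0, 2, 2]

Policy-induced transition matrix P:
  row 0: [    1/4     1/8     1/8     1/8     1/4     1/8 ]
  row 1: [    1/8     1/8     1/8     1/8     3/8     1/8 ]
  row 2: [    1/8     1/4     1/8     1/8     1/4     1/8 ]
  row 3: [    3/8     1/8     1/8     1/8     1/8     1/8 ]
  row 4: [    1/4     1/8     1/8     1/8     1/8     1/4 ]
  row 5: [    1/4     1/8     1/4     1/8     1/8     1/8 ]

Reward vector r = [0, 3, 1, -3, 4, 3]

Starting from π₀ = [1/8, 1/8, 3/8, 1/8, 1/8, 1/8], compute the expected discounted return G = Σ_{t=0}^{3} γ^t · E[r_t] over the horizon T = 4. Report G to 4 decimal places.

t=0: π = [0.1250, 0.1250, 0.3750, 0.1250, 0.1250, 0.1250], E[r] = 1.2500, γ^t·E[r] = 1.250000, running G = 1.250000
t=1: π = [0.2031, 0.1719, 0.1406, 0.1250, 0.2188, 0.1406], E[r] = 1.5781, γ^t·E[r] = 1.262500, running G = 2.512500
t=2: π = [0.2266, 0.1426, 0.1426, 0.1250, 0.2109, 0.1523], E[r] = 1.4961, γ^t·E[r] = 0.957500, running G = 3.470000
t=3: π = [0.2300, 0.1428, 0.1440, 0.1250, 0.2068, 0.1514], E[r] = 1.4788, γ^t·E[r] = 0.757125, running G = 4.227125

G = 4.2271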